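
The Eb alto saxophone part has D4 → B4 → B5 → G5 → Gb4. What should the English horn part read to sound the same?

C4 A4 A5 F5 Fb4

First find concert pitch: the Eb alto saxophone sounds a major sixth below written, so D4 B4 B5 G5 Gb4 sounds F3 D4 D5 Bb4 Bbb3.
Then write for English horn: it sounds a perfect fifth below written, so the part must be a perfect fifth above concert.
F3 → C4
D4 → A4
D5 → A5
Bb4 → F5
Bbb3 → Fb4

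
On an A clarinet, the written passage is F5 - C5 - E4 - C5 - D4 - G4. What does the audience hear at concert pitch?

D5 A4 C#4 A4 B3 E4

The A clarinet sounds a minor third below written, so transpose each written note down a minor third.
F5 becomes D5
C5 becomes A4
E4 becomes C#4
C5 becomes A4
D4 becomes B3
G4 becomes E4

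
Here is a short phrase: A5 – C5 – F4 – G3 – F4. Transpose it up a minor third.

A5: a third up reaches C, and 3 semitones makes it C6.
C5 up a minor third is Eb5.
F4 up a minor third is Ab4.
G3: a third up reaches B, and 3 semitones makes it Bb3.
F4: a third up reaches A, and 3 semitones makes it Ab4.

C6 Eb5 Ab4 Bb3 Ab4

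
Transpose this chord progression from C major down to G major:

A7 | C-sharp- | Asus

E7 G#- Esus

C major down to G major is a perfect fourth; each chord root moves by that interval while the quality stays the same.
A7: root A down a perfect fourth → E, giving E7.
C-sharp-: root C-sharp down a perfect fourth → G#, giving G#-.
Asus: root A down a perfect fourth → E, giving Esus.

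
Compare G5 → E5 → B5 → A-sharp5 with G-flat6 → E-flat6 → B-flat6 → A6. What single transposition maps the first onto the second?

up a diminished octave

From G5 to Gb6 is 8 letter names — an octave of some quality.
G5 to Gb6 is 11 semitones, which makes it a diminished octave; the second version is higher, so the direction is up.
Checking another pair — A#5 → A6 — gives the same interval.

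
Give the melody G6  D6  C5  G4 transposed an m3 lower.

G6 → E6
D6 → B5
C5 → A4
G4 → E4

E6 B5 A4 E4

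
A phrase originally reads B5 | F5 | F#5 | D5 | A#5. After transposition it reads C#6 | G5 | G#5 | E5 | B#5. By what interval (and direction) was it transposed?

up a major second

From B5 to C#6 is 2 letter names — a second of some quality.
B5 to C#6 is 2 semitones, which makes it a major second; the second version is higher, so the direction is up.
Checking another pair — A#5 → B#5 — gives the same interval.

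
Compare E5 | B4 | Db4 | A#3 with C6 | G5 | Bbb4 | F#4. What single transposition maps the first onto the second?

up a minor sixth

From E5 to C6 is 6 letter names — a sixth of some quality.
E5 to C6 is 8 semitones, which makes it a minor sixth; the second version is higher, so the direction is up.
Checking another pair — A#3 → F#4 — gives the same interval.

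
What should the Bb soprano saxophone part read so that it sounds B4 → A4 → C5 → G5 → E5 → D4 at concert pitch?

The Bb soprano saxophone sounds a major second below written, so the written part must be a major second above concert — transpose each note up.
B4 -> C#5
A4 -> B4
C5 -> D5
G5 -> A5
E5 -> F#5
D4 -> E4

C#5 B4 D5 A5 F#5 E4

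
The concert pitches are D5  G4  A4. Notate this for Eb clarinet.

The Eb clarinet sounds a minor third above written, so the written part must be a minor third below concert — transpose each note down.
D5 becomes B4
G4 becomes E4
A4 becomes F#4

B4 E4 F#4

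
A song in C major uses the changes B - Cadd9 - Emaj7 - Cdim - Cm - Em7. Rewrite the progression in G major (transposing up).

F# Gadd9 Bmaj7 Gdim Gm Bm7

C major up to G major is a perfect fifth; each chord root moves by that interval while the quality stays the same.
B: root B up a perfect fifth → F#, giving F#.
Cadd9: root C up a perfect fifth → G, giving Gadd9.
Emaj7: root E up a perfect fifth → B, giving Bmaj7.
Cdim: root C up a perfect fifth → G, giving Gdim.
Cm: root C up a perfect fifth → G, giving Gm.
Em7: root E up a perfect fifth → B, giving Bm7.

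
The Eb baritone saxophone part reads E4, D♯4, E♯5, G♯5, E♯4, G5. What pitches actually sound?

G2 F#2 G#3 B3 G#2 Bb3

Written C4 on the Eb baritone saxophone sounds as Eb2, a major thirteenth lower; apply that shift to every note.
E4 becomes G2
D#4 becomes F#2
E#5 becomes G#3
G#5 becomes B3
E#4 becomes G#2
G5 becomes Bb3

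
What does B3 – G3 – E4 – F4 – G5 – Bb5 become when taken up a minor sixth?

A minor sixth up from B3 gives G4.
G3 up a minor sixth is Eb4.
E4: a sixth up reaches C, and 8 semitones makes it C5.
F4 up a minor sixth is Db5.
G5: a sixth up reaches E, and 8 semitones makes it Eb6.
Bb5: a sixth up reaches G, and 8 semitones makes it Gb6.

G4 Eb4 C5 Db5 Eb6 Gb6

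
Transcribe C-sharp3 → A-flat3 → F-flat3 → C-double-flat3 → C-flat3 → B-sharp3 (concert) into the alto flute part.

The alto flute sounds a perfect fourth below written, so the written part must be a perfect fourth above concert — transpose each note up.
C#3 -> F#3
Ab3 -> Db4
Fb3 -> Bbb3
Cbb3 -> Fbb3
Cb3 -> Fb3
B#3 -> E#4

F#3 Db4 Bbb3 Fbb3 Fb3 E#4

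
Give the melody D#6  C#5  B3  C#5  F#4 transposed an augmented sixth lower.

An augmented sixth down from D#6 gives F5.
C#5: a sixth down reaches E, and 10 semitones makes it Eb4.
An augmented sixth down from B3 gives Db3.
C#5: a sixth down reaches E, and 10 semitones makes it Eb4.
F#4 down an augmented sixth is Ab3.

F5 Eb4 Db3 Eb4 Ab3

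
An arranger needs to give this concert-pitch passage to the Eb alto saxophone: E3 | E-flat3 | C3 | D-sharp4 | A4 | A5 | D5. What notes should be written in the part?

C#4 C4 A3 B#4 F#5 F#6 B5

Written C4 sounds as Eb3 on the Eb alto saxophone, so concert pitches are written a major sixth up.
E3 gives C#4
Eb3 gives C4
C3 gives A3
D#4 gives B#4
A4 gives F#5
A5 gives F#6
D5 gives B5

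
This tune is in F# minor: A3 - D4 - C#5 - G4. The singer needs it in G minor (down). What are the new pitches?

From F# down to G is a major seventh; apply that to each pitch.
A3 -> Bb2
D4 -> Eb3
C#5 -> D4
G4 -> Ab3

Bb2 Eb3 D4 Ab3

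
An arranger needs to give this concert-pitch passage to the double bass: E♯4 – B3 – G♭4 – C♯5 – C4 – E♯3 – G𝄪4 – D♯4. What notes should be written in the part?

Written C4 sounds as C3 on the double bass, so concert pitches are written a perfect octave up.
E#4 to E#5
B3 to B4
Gb4 to Gb5
C#5 to C#6
C4 to C5
E#3 to E#4
G##4 to G##5
D#4 to D#5

E#5 B4 Gb5 C#6 C5 E#4 G##5 D#5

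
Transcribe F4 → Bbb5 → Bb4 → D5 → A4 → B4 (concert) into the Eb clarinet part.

Written C4 sounds as Eb4 on the Eb clarinet, so concert pitches are written a minor third down.
F4 to D4
Bbb5 to Gb5
Bb4 to G4
D5 to B4
A4 to F#4
B4 to G#4

D4 Gb5 G4 B4 F#4 G#4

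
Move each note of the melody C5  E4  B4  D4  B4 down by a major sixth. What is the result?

Eb4 G3 D4 F3 D4

C5 → Eb4
E4 → G3
B4 → D4
D4 → F3
B4 → D4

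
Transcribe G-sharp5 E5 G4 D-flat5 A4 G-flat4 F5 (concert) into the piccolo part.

G#4 E4 G3 Db4 A3 Gb3 F4

The piccolo sounds a perfect octave above written, so the written part must be a perfect octave below concert — transpose each note down.
G#5 gives G#4
E5 gives E4
G4 gives G3
Db5 gives Db4
A4 gives A3
Gb4 gives Gb3
F5 gives F4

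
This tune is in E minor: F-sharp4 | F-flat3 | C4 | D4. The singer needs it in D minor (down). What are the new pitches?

E4 Ebb3 Bb3 C4

E minor to D minor down is a major second, so every note moves down by that interval.
F#4 gives E4
Fb3 gives Ebb3
C4 gives Bb3
D4 gives C4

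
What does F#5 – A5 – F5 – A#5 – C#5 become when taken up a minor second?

G5 Bb5 Gb5 B5 D5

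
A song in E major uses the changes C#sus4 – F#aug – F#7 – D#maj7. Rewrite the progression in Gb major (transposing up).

E major up to Gb major is a diminished third; each chord root moves by that interval while the quality stays the same.
C#sus4: root C# up a diminished third → Eb, giving Ebsus4.
F#aug: root F# up a diminished third → Ab, giving Abaug.
F#7: root F# up a diminished third → Ab, giving Ab7.
D#maj7: root D# up a diminished third → F, giving Fmaj7.

Ebsus4 Abaug Ab7 Fmaj7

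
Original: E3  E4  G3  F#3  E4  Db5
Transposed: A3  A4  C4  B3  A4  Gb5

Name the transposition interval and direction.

up a perfect fourth

From E3 to A3 is 4 letter names — a fourth of some quality.
E3 to A3 is 5 semitones, which makes it a perfect fourth; the second version is higher, so the direction is up.
Checking another pair — Db5 → Gb5 — gives the same interval.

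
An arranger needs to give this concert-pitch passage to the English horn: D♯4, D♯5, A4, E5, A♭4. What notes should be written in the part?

A#4 A#5 E5 B5 Eb5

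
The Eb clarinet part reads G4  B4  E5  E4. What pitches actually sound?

The Eb clarinet sounds a minor third above written, so transpose each written note up a minor third.
G4 gives Bb4
B4 gives D5
E5 gives G5
E4 gives G4

Bb4 D5 G5 G4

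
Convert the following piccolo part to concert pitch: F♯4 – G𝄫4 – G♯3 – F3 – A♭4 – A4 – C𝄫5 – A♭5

The piccolo sounds a perfect octave above written, so transpose each written note up a perfect octave.
F#4 gives F#5
Gbb4 gives Gbb5
G#3 gives G#4
F3 gives F4
Ab4 gives Ab5
A4 gives A5
Cbb5 gives Cbb6
Ab5 gives Ab6

F#5 Gbb5 G#4 F4 Ab5 A5 Cbb6 Ab6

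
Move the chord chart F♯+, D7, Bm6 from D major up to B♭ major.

D+ Bb7 Gm6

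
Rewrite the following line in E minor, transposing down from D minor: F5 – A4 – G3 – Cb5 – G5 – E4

G4 B3 A2 Db4 A4 F#3

D minor to E minor down is a minor seventh, so every note moves down by that interval.
F5 becomes G4
A4 becomes B3
G3 becomes A2
Cb5 becomes Db4
G5 becomes A4
E4 becomes F#3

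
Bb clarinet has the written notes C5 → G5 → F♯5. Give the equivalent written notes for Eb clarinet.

First find concert pitch: the Bb clarinet sounds a major second below written, so C5 G5 F♯5 sounds Bb4 F5 E5.
Then write for Eb clarinet: it sounds a minor third above written, so the part must be a minor third below concert.
Bb4 → G4
F5 → D5
E5 → C#5

G4 D5 C#5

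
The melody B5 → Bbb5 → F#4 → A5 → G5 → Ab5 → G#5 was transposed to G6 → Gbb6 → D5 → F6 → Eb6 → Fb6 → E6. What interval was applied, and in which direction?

up a minor sixth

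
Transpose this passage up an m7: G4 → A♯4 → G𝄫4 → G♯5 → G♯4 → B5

G4 becomes F5
A#4 becomes G#5
Gbb4 becomes Fbb5
G#5 becomes F#6
G#4 becomes F#5
B5 becomes A6

F5 G#5 Fbb5 F#6 F#5 A6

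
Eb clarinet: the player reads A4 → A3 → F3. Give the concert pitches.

The Eb clarinet sounds a minor third above written, so transpose each written note up a minor third.
A4 -> C5
A3 -> C4
F3 -> Ab3

C5 C4 Ab3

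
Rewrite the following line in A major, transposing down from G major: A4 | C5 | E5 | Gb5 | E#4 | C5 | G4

B3 D4 F#4 Ab4 F##3 D4 A3

From G down to A is a minor seventh; apply that to each pitch.
A4 becomes B3
C5 becomes D4
E5 becomes F#4
Gb5 becomes Ab4
E#4 becomes F##3
C5 becomes D4
G4 becomes A3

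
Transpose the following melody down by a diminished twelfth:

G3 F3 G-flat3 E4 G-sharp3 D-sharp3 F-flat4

G3: a twelfth down reaches C, and 18 semitones makes it C#2.
A diminished twelfth down from F3 gives B1.
Gb3 down a diminished twelfth is C2.
A diminished twelfth down from E4 gives A#2.
G#3 down a diminished twelfth is C##2.
D#3: a twelfth down reaches G, and 18 semitones makes it G##1.
Fb4 down a diminished twelfth is Bb2.

C#2 B1 C2 A#2 C##2 G##1 Bb2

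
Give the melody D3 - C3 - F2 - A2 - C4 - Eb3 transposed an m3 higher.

F3 Eb3 Ab2 C3 Eb4 Gb3

D3 up a minor third is F3.
C3 up a minor third is Eb3.
A minor third up from F2 gives Ab2.
A2 up a minor third is C3.
C4 up a minor third is Eb4.
Eb3: a third up reaches G, and 3 semitones makes it Gb3.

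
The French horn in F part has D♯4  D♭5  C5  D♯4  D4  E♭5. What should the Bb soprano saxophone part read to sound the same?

A#3 Ab4 G4 A#3 A3 Bb4

First find concert pitch: the French horn in F sounds a perfect fifth below written, so D♯4 D♭5 C5 D♯4 D4 E♭5 sounds G#3 Gb4 F4 G#3 G3 Ab4.
Then write for Bb soprano saxophone: it sounds a major second below written, so the part must be a major second above concert.
G#3 → A#3
Gb4 → Ab4
F4 → G4
G#3 → A#3
G3 → A3
Ab4 → Bb4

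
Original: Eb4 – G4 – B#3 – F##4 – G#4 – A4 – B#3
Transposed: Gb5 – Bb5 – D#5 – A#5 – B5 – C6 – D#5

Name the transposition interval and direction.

up a minor tenth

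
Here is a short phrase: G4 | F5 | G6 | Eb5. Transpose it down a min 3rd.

G4 down a minor third is E4.
F5: a third down reaches D, and 3 semitones makes it D5.
A minor third down from G6 gives E6.
A minor third down from Eb5 gives C5.

E4 D5 E6 C5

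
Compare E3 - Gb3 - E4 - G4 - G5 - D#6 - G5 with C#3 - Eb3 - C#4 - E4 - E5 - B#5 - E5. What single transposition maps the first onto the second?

down a minor third

From E3 to C#3 is 3 letter names — a third of some quality.
C#3 to E3 is 3 semitones, which makes it a minor third; the second version is lower, so the direction is down.
Checking another pair — G5 → E5 — gives the same interval.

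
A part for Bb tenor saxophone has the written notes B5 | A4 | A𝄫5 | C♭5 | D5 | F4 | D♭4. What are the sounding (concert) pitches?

A4 G3 Gbb4 Bbb3 C4 Eb3 Cb3

The Bb tenor saxophone sounds a major ninth below written, so transpose each written note down a major ninth.
B5 gives A4
A4 gives G3
Abb5 gives Gbb4
Cb5 gives Bbb3
D5 gives C4
F4 gives Eb3
Db4 gives Cb3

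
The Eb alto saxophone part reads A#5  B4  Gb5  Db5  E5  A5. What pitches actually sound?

C#5 D4 Bbb4 Fb4 G4 C5

The Eb alto saxophone sounds a major sixth below written, so transpose each written note down a major sixth.
A#5 to C#5
B4 to D4
Gb5 to Bbb4
Db5 to Fb4
E5 to G4
A5 to C5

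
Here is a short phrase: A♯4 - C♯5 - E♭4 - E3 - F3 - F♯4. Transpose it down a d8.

A##3 C##4 E3 E#2 F#2 F##3

A#4 → A##3
C#5 → C##4
Eb4 → E3
E3 → E#2
F3 → F#2
F#4 → F##3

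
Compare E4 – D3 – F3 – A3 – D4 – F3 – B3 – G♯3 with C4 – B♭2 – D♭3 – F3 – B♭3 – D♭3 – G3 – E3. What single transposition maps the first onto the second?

From E4 to C4 is 3 letter names — a third of some quality.
C4 to E4 is 4 semitones, which makes it a major third; the second version is lower, so the direction is down.
Checking another pair — G#3 → E3 — gives the same interval.

down a major third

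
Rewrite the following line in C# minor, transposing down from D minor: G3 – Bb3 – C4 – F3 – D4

D minor to C# minor down is a minor second, so every note moves down by that interval.
G3 to F#3
Bb3 to A3
C4 to B3
F3 to E3
D4 to C#4

F#3 A3 B3 E3 C#4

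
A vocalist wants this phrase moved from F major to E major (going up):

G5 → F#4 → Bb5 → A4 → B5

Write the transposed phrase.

F#6 E#5 A6 G#5 A#6

F major to E major up is a major seventh, so every note moves up by that interval.
G5 becomes F#6
F#4 becomes E#5
Bb5 becomes A6
A4 becomes G#5
B5 becomes A#6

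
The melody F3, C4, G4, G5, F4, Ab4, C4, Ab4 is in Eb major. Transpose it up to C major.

Eb major to C major up is a major sixth, so every note moves up by that interval.
F3 to D4
C4 to A4
G4 to E5
G5 to E6
F4 to D5
Ab4 to F5
C4 to A4
Ab4 to F5

D4 A4 E5 E6 D5 F5 A4 F5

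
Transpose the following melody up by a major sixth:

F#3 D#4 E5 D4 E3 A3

F#3 becomes D#4
D#4 becomes B#4
E5 becomes C#6
D4 becomes B4
E3 becomes C#4
A3 becomes F#4

D#4 B#4 C#6 B4 C#4 F#4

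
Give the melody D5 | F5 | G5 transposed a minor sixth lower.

F#4 A4 B4

D5 becomes F#4
F5 becomes A4
G5 becomes B4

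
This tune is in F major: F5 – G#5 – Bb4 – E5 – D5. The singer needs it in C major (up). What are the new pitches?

C6 D#6 F5 B5 A5

F major to C major up is a perfect fifth, so every note moves up by that interval.
F5 becomes C6
G#5 becomes D#6
Bb4 becomes F5
E5 becomes B5
D5 becomes A5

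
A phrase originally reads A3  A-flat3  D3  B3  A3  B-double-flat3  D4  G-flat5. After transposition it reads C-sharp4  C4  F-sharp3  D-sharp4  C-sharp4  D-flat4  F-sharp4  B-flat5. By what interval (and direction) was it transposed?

Take the first pair: A3 → C#4. A to C spans 3 letter names, so the interval is some kind of third.
A3 to C#4 is 4 semitones, which makes it a major third; the second version is higher, so the direction is up.
Checking another pair — Gb5 → Bb5 — gives the same interval.

up a major third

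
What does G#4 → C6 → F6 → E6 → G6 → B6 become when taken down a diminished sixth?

B##3 E#5 A#5 G##5 B#5 D##6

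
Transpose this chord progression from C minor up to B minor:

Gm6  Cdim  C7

C minor up to B minor is a major seventh; each chord root moves by that interval while the quality stays the same.
Gm6: root G up a major seventh → F#, giving F#m6.
Cdim: root C up a major seventh → B, giving Bdim.
C7: root C up a major seventh → B, giving B7.

F#m6 Bdim B7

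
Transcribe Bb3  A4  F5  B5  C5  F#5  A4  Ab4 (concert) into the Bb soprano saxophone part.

C4 B4 G5 C#6 D5 G#5 B4 Bb4

Written C4 sounds as Bb3 on the Bb soprano saxophone, so concert pitches are written a major second up.
Bb3 to C4
A4 to B4
F5 to G5
B5 to C#6
C5 to D5
F#5 to G#5
A4 to B4
Ab4 to Bb4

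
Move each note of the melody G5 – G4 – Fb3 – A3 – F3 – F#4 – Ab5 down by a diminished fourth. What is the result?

G5 becomes D#5
G4 becomes D#4
Fb3 becomes C3
A3 becomes E#3
F3 becomes C#3
F#4 becomes C##4
Ab5 becomes E5

D#5 D#4 C3 E#3 C#3 C##4 E5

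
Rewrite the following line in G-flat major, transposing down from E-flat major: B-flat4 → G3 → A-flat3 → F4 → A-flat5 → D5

Db4 Bb2 Cb3 Ab3 Cb5 F4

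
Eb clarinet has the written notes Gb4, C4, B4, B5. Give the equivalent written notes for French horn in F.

Fb5 Bb4 A5 A6

First find concert pitch: the Eb clarinet sounds a minor third above written, so Gb4 C4 B4 B5 sounds Bbb4 Eb4 D5 D6.
Then write for French horn in F: it sounds a perfect fifth below written, so the part must be a perfect fifth above concert.
Bbb4 → Fb5
Eb4 → Bb4
D5 → A5
D6 → A6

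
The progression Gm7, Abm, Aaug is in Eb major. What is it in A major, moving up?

Eb major up to A major is an augmented fourth; each chord root moves by that interval while the quality stays the same.
Gm7: root G up an augmented fourth → C#, giving C#m7.
Abm: root Ab up an augmented fourth → D, giving Dm.
Aaug: root A up an augmented fourth → D#, giving D#aug.

C#m7 Dm D#aug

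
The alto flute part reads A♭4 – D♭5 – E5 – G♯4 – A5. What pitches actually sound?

Eb4 Ab4 B4 D#4 E5

Written C4 on the alto flute sounds as G3, a perfect fourth lower; apply that shift to every note.
Ab4 → Eb4
Db5 → Ab4
E5 → B4
G#4 → D#4
A5 → E5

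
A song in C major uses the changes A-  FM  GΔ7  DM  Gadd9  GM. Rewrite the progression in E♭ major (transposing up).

C major up to E♭ major is a minor third; each chord root moves by that interval while the quality stays the same.
A-: root A up a minor third → C, giving C-.
FM: root F up a minor third → Ab, giving AbM.
GΔ7: root G up a minor third → Bb, giving BbΔ7.
DM: root D up a minor third → F, giving FM.
Gadd9: root G up a minor third → Bb, giving Bbadd9.
GM: root G up a minor third → Bb, giving BbM.

C- AbM BbΔ7 FM Bbadd9 BbM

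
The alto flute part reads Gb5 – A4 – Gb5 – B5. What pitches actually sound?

The alto flute sounds a perfect fourth below written, so transpose each written note down a perfect fourth.
Gb5 becomes Db5
A4 becomes E4
Gb5 becomes Db5
B5 becomes F#5

Db5 E4 Db5 F#5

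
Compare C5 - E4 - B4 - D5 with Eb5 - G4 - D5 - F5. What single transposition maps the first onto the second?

From C5 to Eb5 is 3 letter names — a third of some quality.
C5 to Eb5 is 3 semitones, which makes it a minor third; the second version is higher, so the direction is up.
Checking another pair — D5 → F5 — gives the same interval.

up a minor third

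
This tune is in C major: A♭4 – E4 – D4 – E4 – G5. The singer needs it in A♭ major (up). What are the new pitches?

Fb5 C5 Bb4 C5 Eb6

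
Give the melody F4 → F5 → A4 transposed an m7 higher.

F4: a seventh up reaches E, and 10 semitones makes it Eb5.
F5: a seventh up reaches E, and 10 semitones makes it Eb6.
A4 up a minor seventh is G5.

Eb5 Eb6 G5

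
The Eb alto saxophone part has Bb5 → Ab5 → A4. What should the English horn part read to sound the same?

Ab5 Gb5 G4

First find concert pitch: the Eb alto saxophone sounds a major sixth below written, so Bb5 Ab5 A4 sounds Db5 Cb5 C4.
Then write for English horn: it sounds a perfect fifth below written, so the part must be a perfect fifth above concert.
Db5 → Ab5
Cb5 → Gb5
C4 → G4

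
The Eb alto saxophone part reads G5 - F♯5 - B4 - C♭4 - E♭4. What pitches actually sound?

Written C4 on the Eb alto saxophone sounds as Eb3, a major sixth lower; apply that shift to every note.
G5 → Bb4
F#5 → A4
B4 → D4
Cb4 → Ebb3
Eb4 → Gb3

Bb4 A4 D4 Ebb3 Gb3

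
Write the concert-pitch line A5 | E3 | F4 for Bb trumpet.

B5 F#3 G4

The Bb trumpet sounds a major second below written, so the written part must be a major second above concert — transpose each note up.
A5 becomes B5
E3 becomes F#3
F4 becomes G4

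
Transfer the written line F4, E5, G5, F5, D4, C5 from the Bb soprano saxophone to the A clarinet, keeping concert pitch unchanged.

First find concert pitch: the Bb soprano saxophone sounds a major second below written, so F4 E5 G5 F5 D4 C5 sounds Eb4 D5 F5 Eb5 C4 Bb4.
Then write for A clarinet: it sounds a minor third below written, so the part must be a minor third above concert.
Eb4 → Gb4
D5 → F5
F5 → Ab5
Eb5 → Gb5
C4 → Eb4
Bb4 → Db5

Gb4 F5 Ab5 Gb5 Eb4 Db5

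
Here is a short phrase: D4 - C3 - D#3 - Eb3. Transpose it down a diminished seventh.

E#3 D#2 E##2 F#2

D4 down a diminished seventh is E#3.
C3 down a diminished seventh is D#2.
D#3: a seventh down reaches E, and 9 semitones makes it E##2.
Eb3: a seventh down reaches F, and 9 semitones makes it F#2.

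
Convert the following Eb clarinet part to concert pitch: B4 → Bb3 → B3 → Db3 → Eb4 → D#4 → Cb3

D5 Db4 D4 Fb3 Gb4 F#4 Ebb3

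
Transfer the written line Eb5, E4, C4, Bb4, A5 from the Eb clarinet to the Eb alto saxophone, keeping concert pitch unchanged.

First find concert pitch: the Eb clarinet sounds a minor third above written, so Eb5 E4 C4 Bb4 A5 sounds Gb5 G4 Eb4 Db5 C6.
Then write for Eb alto saxophone: it sounds a major sixth below written, so the part must be a major sixth above concert.
Gb5 → Eb6
G4 → E5
Eb4 → C5
Db5 → Bb5
C6 → A6

Eb6 E5 C5 Bb5 A6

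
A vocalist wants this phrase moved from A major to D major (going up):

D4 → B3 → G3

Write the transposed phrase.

G4 E4 C4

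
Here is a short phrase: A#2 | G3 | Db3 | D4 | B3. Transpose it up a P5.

E#3 D4 Ab3 A4 F#4

A#2 → E#3
G3 → D4
Db3 → Ab3
D4 → A4
B3 → F#4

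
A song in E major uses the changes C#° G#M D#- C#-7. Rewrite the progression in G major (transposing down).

E° BM F#- E-7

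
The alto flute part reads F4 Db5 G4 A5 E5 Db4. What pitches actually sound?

The alto flute sounds a perfect fourth below written, so transpose each written note down a perfect fourth.
F4 to C4
Db5 to Ab4
G4 to D4
A5 to E5
E5 to B4
Db4 to Ab3

C4 Ab4 D4 E5 B4 Ab3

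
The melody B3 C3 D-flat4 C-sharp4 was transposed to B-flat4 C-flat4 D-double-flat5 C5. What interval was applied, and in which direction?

up a diminished octave

Take the first pair: B3 → Bb4. B to B spans 8 letter names, so the interval is some kind of octave.
B3 to Bb4 is 11 semitones, which makes it a diminished octave; the second version is higher, so the direction is up.
Checking another pair — C#4 → C5 — gives the same interval.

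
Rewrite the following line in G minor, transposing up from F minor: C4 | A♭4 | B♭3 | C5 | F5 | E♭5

D4 Bb4 C4 D5 G5 F5

From F up to G is a major second; apply that to each pitch.
C4 becomes D4
Ab4 becomes Bb4
Bb3 becomes C4
C5 becomes D5
F5 becomes G5
Eb5 becomes F5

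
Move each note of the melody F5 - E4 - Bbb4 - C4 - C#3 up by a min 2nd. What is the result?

Gb5 F4 Cbb5 Db4 D3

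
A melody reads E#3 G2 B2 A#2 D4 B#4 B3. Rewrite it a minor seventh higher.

D#4 F3 A3 G#3 C5 A#5 A4

E#3 becomes D#4
G2 becomes F3
B2 becomes A3
A#2 becomes G#3
D4 becomes C5
B#4 becomes A#5
B3 becomes A4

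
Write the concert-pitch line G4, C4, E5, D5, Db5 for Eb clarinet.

E4 A3 C#5 B4 Bb4

The Eb clarinet sounds a minor third above written, so the written part must be a minor third below concert — transpose each note down.
G4 to E4
C4 to A3
E5 to C#5
D5 to B4
Db5 to Bb4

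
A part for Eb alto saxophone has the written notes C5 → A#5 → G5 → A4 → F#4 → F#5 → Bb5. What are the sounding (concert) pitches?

Written C4 on the Eb alto saxophone sounds as Eb3, a major sixth lower; apply that shift to every note.
C5 gives Eb4
A#5 gives C#5
G5 gives Bb4
A4 gives C4
F#4 gives A3
F#5 gives A4
Bb5 gives Db5

Eb4 C#5 Bb4 C4 A3 A4 Db5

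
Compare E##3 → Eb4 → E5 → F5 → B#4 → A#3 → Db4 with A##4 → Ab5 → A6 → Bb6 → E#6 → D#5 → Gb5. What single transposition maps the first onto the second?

From E##3 to A##4 is 11 letter names — an eleventh of some quality.
E##3 to A##4 is 17 semitones, which makes it a perfect eleventh; the second version is higher, so the direction is up.
Checking another pair — Db4 → Gb5 — gives the same interval.

up a perfect eleventh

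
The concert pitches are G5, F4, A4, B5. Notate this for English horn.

Written C4 sounds as F3 on the English horn, so concert pitches are written a perfect fifth up.
G5 gives D6
F4 gives C5
A4 gives E5
B5 gives F#6

D6 C5 E5 F#6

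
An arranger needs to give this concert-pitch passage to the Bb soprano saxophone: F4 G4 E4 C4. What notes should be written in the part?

The Bb soprano saxophone sounds a major second below written, so the written part must be a major second above concert — transpose each note up.
F4 → G4
G4 → A4
E4 → F#4
C4 → D4

G4 A4 F#4 D4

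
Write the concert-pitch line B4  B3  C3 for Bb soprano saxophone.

C#5 C#4 D3

Written C4 sounds as Bb3 on the Bb soprano saxophone, so concert pitches are written a major second up.
B4 becomes C#5
B3 becomes C#4
C3 becomes D3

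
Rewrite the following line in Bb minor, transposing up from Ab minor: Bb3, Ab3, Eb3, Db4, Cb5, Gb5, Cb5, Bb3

C4 Bb3 F3 Eb4 Db5 Ab5 Db5 C4

From Ab up to Bb is a major second; apply that to each pitch.
Bb3 → C4
Ab3 → Bb3
Eb3 → F3
Db4 → Eb4
Cb5 → Db5
Gb5 → Ab5
Cb5 → Db5
Bb3 → C4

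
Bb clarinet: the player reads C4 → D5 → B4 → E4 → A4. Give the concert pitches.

Written C4 on the Bb clarinet sounds as Bb3, a major second lower; apply that shift to every note.
C4 becomes Bb3
D5 becomes C5
B4 becomes A4
E4 becomes D4
A4 becomes G4

Bb3 C5 A4 D4 G4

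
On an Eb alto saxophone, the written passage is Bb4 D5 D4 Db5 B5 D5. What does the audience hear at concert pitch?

Db4 F4 F3 Fb4 D5 F4

The Eb alto saxophone sounds a major sixth below written, so transpose each written note down a major sixth.
Bb4 becomes Db4
D5 becomes F4
D4 becomes F3
Db5 becomes Fb4
B5 becomes D5
D5 becomes F4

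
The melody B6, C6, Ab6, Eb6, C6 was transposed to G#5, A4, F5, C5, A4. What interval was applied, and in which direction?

From B6 to G#5 is 10 letter names — a tenth of some quality.
G#5 to B6 is 15 semitones, which makes it a minor tenth; the second version is lower, so the direction is down.
Checking another pair — C6 → A4 — gives the same interval.

down a minor tenth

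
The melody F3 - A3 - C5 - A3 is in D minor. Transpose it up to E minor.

G3 B3 D5 B3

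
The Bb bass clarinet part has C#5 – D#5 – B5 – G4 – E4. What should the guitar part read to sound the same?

B4 C#5 A5 F4 D4

First find concert pitch: the Bb bass clarinet sounds a major ninth below written, so C#5 D#5 B5 G4 E4 sounds B3 C#4 A4 F3 D3.
Then write for guitar: it sounds a perfect octave below written, so the part must be a perfect octave above concert.
B3 → B4
C#4 → C#5
A4 → A5
F3 → F4
D3 → D4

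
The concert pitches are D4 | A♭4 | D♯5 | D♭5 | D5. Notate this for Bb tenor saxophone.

E5 Bb5 E#6 Eb6 E6

The Bb tenor saxophone sounds a major ninth below written, so the written part must be a major ninth above concert — transpose each note up.
D4 to E5
Ab4 to Bb5
D#5 to E#6
Db5 to Eb6
D5 to E6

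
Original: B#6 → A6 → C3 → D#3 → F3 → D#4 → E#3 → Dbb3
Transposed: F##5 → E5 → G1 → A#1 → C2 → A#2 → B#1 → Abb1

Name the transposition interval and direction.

down a perfect eleventh

Take the first pair: B#6 → F##5. B to F spans 11 letter names, so the interval is some kind of eleventh.
F##5 to B#6 is 17 semitones, which makes it a perfect eleventh; the second version is lower, so the direction is down.
Checking another pair — Dbb3 → Abb1 — gives the same interval.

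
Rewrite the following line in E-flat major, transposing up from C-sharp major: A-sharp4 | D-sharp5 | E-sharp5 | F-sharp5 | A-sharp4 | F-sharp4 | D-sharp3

C5 F5 G5 Ab5 C5 Ab4 F3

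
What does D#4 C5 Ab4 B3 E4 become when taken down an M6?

F#3 Eb4 Cb4 D3 G3

D#4 becomes F#3
C5 becomes Eb4
Ab4 becomes Cb4
B3 becomes D3
E4 becomes G3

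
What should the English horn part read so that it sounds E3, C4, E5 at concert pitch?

B3 G4 B5

Written C4 sounds as F3 on the English horn, so concert pitches are written a perfect fifth up.
E3 gives B3
C4 gives G4
E5 gives B5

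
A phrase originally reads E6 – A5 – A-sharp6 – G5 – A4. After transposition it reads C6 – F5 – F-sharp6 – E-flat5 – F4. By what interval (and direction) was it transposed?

down a major third

From E6 to C6 is 3 letter names — a third of some quality.
C6 to E6 is 4 semitones, which makes it a major third; the second version is lower, so the direction is down.
Checking another pair — A4 → F4 — gives the same interval.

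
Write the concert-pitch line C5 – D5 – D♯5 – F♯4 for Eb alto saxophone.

A5 B5 B#5 D#5

Written C4 sounds as Eb3 on the Eb alto saxophone, so concert pitches are written a major sixth up.
C5 to A5
D5 to B5
D#5 to B#5
F#4 to D#5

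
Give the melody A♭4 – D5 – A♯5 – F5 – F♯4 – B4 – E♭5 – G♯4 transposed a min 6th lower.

A minor sixth down from Ab4 gives C4.
D5: a sixth down reaches F, and 8 semitones makes it F#4.
A#5 down a minor sixth is C##5.
F5: a sixth down reaches A, and 8 semitones makes it A4.
A minor sixth down from F#4 gives A#3.
B4: a sixth down reaches D, and 8 semitones makes it D#4.
Eb5: a sixth down reaches G, and 8 semitones makes it G4.
A minor sixth down from G#4 gives B#3.

C4 F#4 C##5 A4 A#3 D#4 G4 B#3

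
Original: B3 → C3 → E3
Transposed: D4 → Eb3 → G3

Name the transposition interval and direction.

up a minor third

Take the first pair: B3 → D4. B to D spans 3 letter names, so the interval is some kind of third.
B3 to D4 is 3 semitones, which makes it a minor third; the second version is higher, so the direction is up.
Checking another pair — E3 → G3 — gives the same interval.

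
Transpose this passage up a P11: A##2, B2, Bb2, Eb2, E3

D##4 E4 Eb4 Ab3 A4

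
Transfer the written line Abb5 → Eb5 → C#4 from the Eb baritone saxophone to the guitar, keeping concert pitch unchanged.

Cbb5 Gb4 E3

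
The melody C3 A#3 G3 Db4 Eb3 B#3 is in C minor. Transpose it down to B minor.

B2 G##3 F#3 C4 D3 A##3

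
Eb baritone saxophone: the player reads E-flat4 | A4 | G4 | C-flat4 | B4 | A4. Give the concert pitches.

Gb2 C3 Bb2 Ebb2 D3 C3

The Eb baritone saxophone sounds a major thirteenth below written, so transpose each written note down a major thirteenth.
Eb4 to Gb2
A4 to C3
G4 to Bb2
Cb4 to Ebb2
B4 to D3
A4 to C3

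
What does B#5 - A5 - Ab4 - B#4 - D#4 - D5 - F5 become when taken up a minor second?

C#6 Bb5 Bbb4 C#5 E4 Eb5 Gb5

B#5 to C#6
A5 to Bb5
Ab4 to Bbb4
B#4 to C#5
D#4 to E4
D5 to Eb5
F5 to Gb5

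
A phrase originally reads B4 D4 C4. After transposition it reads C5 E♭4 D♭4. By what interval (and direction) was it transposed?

up a minor second

From B4 to C5 is 2 letter names — a second of some quality.
B4 to C5 is 1 semitone, which makes it a minor second; the second version is higher, so the direction is up.
Checking another pair — C4 → Db4 — gives the same interval.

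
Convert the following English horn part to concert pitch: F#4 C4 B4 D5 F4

B3 F3 E4 G4 Bb3

The English horn sounds a perfect fifth below written, so transpose each written note down a perfect fifth.
F#4 to B3
C4 to F3
B4 to E4
D5 to G4
F4 to Bb3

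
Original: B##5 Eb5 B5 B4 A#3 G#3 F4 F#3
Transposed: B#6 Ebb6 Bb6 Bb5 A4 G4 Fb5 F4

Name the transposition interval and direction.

up a diminished octave

From B##5 to B#6 is 8 letter names — an octave of some quality.
B##5 to B#6 is 11 semitones, which makes it a diminished octave; the second version is higher, so the direction is up.
Checking another pair — F#3 → F4 — gives the same interval.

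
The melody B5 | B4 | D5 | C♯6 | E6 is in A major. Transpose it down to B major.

A major to B major down is a minor seventh, so every note moves down by that interval.
B5 → C#5
B4 → C#4
D5 → E4
C#6 → D#5
E6 → F#5

C#5 C#4 E4 D#5 F#5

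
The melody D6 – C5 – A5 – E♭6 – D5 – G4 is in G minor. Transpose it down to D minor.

G minor to D minor down is a perfect fourth, so every note moves down by that interval.
D6 → A5
C5 → G4
A5 → E5
Eb6 → Bb5
D5 → A4
G4 → D4

A5 G4 E5 Bb5 A4 D4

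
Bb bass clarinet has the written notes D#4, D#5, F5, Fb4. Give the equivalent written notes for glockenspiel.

First find concert pitch: the Bb bass clarinet sounds a major ninth below written, so D#4 D#5 F5 Fb4 sounds C#3 C#4 Eb4 Ebb3.
Then write for glockenspiel: it sounds a perfect fifteenth above written, so the part must be a perfect fifteenth below concert.
C#3 → C#1
C#4 → C#2
Eb4 → Eb2
Ebb3 → Ebb1

C#1 C#2 Eb2 Ebb1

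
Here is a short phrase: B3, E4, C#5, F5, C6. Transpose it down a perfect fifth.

E3 A3 F#4 Bb4 F5

B3 becomes E3
E4 becomes A3
C#5 becomes F#4
F5 becomes Bb4
C6 becomes F5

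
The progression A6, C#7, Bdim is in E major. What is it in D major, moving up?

E major up to D major is a minor seventh; each chord root moves by that interval while the quality stays the same.
A6: root A up a minor seventh → G, giving G6.
C#7: root C# up a minor seventh → B, giving B7.
Bdim: root B up a minor seventh → A, giving Adim.

G6 B7 Adim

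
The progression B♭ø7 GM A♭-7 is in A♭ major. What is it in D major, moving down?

Eø7 C#M D-7

A♭ major down to D major is a diminished fifth; each chord root moves by that interval while the quality stays the same.
B♭ø7: root B♭ down a diminished fifth → E, giving Eø7.
GM: root G down a diminished fifth → C#, giving C#M.
A♭-7: root A♭ down a diminished fifth → D, giving D-7.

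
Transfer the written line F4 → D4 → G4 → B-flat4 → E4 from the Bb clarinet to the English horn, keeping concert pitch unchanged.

First find concert pitch: the Bb clarinet sounds a major second below written, so F4 D4 G4 B-flat4 E4 sounds Eb4 C4 F4 Ab4 D4.
Then write for English horn: it sounds a perfect fifth below written, so the part must be a perfect fifth above concert.
Eb4 → Bb4
C4 → G4
F4 → C5
Ab4 → Eb5
D4 → A4

Bb4 G4 C5 Eb5 A4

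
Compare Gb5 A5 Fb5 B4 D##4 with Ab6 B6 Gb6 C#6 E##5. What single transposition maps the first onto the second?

up a major ninth

Take the first pair: Gb5 → Ab6. G to A spans 9 letter names, so the interval is some kind of ninth.
Gb5 to Ab6 is 14 semitones, which makes it a major ninth; the second version is higher, so the direction is up.
Checking another pair — D##4 → E##5 — gives the same interval.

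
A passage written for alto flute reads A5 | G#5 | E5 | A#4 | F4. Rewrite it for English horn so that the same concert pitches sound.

First find concert pitch: the alto flute sounds a perfect fourth below written, so A5 G#5 E5 A#4 F4 sounds E5 D#5 B4 E#4 C4.
Then write for English horn: it sounds a perfect fifth below written, so the part must be a perfect fifth above concert.
E5 → B5
D#5 → A#5
B4 → F#5
E#4 → B#4
C4 → G4

B5 A#5 F#5 B#4 G4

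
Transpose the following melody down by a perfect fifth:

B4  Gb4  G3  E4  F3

B4 down a perfect fifth is E4.
Gb4: a fifth down reaches C, and 7 semitones makes it Cb4.
G3 down a perfect fifth is C3.
A perfect fifth down from E4 gives A3.
F3 down a perfect fifth is Bb2.

E4 Cb4 C3 A3 Bb2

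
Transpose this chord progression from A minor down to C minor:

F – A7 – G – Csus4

Ab C7 Bb Ebsus4

A minor down to C minor is a major sixth; each chord root moves by that interval while the quality stays the same.
F: root F down a major sixth → Ab, giving Ab.
A7: root A down a major sixth → C, giving C7.
G: root G down a major sixth → Bb, giving Bb.
Csus4: root C down a major sixth → Eb, giving Ebsus4.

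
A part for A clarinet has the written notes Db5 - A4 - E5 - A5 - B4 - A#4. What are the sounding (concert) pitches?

Bb4 F#4 C#5 F#5 G#4 F##4

Written C4 on the A clarinet sounds as A3, a minor third lower; apply that shift to every note.
Db5 to Bb4
A4 to F#4
E5 to C#5
A5 to F#5
B4 to G#4
A#4 to F##4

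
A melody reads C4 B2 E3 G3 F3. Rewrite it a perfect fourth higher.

C4 up a perfect fourth is F4.
B2 up a perfect fourth is E3.
E3 up a perfect fourth is A3.
A perfect fourth up from G3 gives C4.
A perfect fourth up from F3 gives Bb3.

F4 E3 A3 C4 Bb3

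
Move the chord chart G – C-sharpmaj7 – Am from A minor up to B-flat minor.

A minor up to B-flat minor is a minor second; each chord root moves by that interval while the quality stays the same.
G: root G up a minor second → Ab, giving Ab.
C-sharpmaj7: root C-sharp up a minor second → D, giving Dmaj7.
Am: root A up a minor second → Bb, giving Bbm.

Ab Dmaj7 Bbm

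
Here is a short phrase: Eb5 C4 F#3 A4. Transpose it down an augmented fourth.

Bbb4 Gb3 C3 Eb4

Eb5 becomes Bbb4
C4 becomes Gb3
F#3 becomes C3
A4 becomes Eb4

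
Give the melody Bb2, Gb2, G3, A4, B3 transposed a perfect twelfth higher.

Bb2: a twelfth up reaches F, and 19 semitones makes it F4.
Gb2: a twelfth up reaches D, and 19 semitones makes it Db4.
A perfect twelfth up from G3 gives D5.
A perfect twelfth up from A4 gives E6.
A perfect twelfth up from B3 gives F#5.

F4 Db4 D5 E6 F#5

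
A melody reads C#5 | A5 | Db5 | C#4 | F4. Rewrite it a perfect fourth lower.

C#5: a fourth down reaches G, and 5 semitones makes it G#4.
A5 down a perfect fourth is E5.
A perfect fourth down from Db5 gives Ab4.
C#4 down a perfect fourth is G#3.
F4 down a perfect fourth is C4.

G#4 E5 Ab4 G#3 C4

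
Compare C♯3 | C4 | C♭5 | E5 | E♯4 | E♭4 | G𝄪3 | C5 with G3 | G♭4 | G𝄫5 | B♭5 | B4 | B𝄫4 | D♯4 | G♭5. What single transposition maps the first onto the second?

up a diminished fifth

Take the first pair: C#3 → G3. C to G spans 5 letter names, so the interval is some kind of fifth.
C#3 to G3 is 6 semitones, which makes it a diminished fifth; the second version is higher, so the direction is up.
Checking another pair — C5 → Gb5 — gives the same interval.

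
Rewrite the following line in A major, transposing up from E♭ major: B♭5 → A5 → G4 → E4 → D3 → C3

From E♭ up to A is an augmented fourth; apply that to each pitch.
Bb5 becomes E6
A5 becomes D#6
G4 becomes C#5
E4 becomes A#4
D3 becomes G#3
C3 becomes F#3

E6 D#6 C#5 A#4 G#3 F#3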